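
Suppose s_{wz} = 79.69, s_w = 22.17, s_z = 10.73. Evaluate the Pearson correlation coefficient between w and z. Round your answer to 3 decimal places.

r = Cov(w,z) / (s_w · s_z) = 79.69 / (22.17 × 10.73)
  = 79.69 / 237.8841 ≈ 0.335

0.335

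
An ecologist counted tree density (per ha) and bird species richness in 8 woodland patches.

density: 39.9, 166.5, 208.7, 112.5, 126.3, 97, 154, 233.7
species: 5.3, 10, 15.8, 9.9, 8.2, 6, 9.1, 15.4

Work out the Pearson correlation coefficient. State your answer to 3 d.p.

n = 8, Σx = 1138.6, Σy = 79.7, Σx² = 189218.58, Σy² = 898.95, Σxy = 12905.72
nΣxy − ΣxΣy = 103245.76 − 90746.42 = 12499.34
nΣx² − (Σx)² = 1513748.64 − 1296409.96 = 217338.68; nΣy² − (Σy)² = 7191.6 − 6352.09 = 839.51
r = 12499.34 / √(217338.68 × 839.51) = 12499.34 / 13507.7013 ≈ 0.925

0.925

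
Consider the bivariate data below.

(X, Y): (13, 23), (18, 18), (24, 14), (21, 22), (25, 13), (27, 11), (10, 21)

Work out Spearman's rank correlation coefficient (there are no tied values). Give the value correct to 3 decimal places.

Rank X: 2, 3, 5, 4, 6, 7, 1
Rank Y: 7, 4, 3, 6, 2, 1, 5
d = rank(X) − rank(Y): -5, -1, 2, -2, 4, 6, -4; Σd² = 102
ρ = 1 − 6Σd² / [n(n²−1)] = 1 − 6×102 / (7×48) = 1 − 612/336 ≈ -0.821

-0.821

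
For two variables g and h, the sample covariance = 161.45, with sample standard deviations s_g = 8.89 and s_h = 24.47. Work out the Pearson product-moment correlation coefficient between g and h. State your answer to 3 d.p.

r = Cov(g,h) / (s_g · s_h) = 161.45 / (8.89 × 24.47)
  = 161.45 / 217.5383 ≈ 0.742

0.742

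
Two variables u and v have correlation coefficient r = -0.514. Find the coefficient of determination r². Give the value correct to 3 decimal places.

r² = (-0.514)² = 0.264

0.264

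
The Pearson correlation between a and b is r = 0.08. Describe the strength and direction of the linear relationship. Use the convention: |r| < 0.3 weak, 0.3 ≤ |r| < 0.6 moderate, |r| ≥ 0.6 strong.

weak positive

r = 0.08 > 0 so the relationship is positive.
|r| = 0.08, which falls in the weak range.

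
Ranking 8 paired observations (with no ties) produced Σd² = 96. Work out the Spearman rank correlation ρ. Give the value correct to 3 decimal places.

ρ = 1 − 6Σd² / [n(n²−1)] = 1 − 6×96 / (8×63)
  = 1 − 576/504 = 1 − 1.1429 ≈ -0.143

-0.143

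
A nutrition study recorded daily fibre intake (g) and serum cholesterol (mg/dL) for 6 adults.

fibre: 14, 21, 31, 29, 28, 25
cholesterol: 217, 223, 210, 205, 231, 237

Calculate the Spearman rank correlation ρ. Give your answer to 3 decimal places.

Rank fibre: 1, 2, 6, 5, 4, 3
Rank cholesterol: 3, 4, 2, 1, 5, 6
d = rank(fibre) − rank(cholesterol): -2, -2, 4, 4, -1, -3; Σd² = 50
ρ = 1 − 6Σd² / [n(n²−1)] = 1 − 6×50 / (6×35) = 1 − 300/210 ≈ -0.429

-0.429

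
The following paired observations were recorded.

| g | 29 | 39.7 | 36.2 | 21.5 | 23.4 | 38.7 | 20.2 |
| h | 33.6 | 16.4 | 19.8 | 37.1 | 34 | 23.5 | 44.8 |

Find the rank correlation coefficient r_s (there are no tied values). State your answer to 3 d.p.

-0.964

Rank g: 4, 7, 5, 2, 3, 6, 1
Rank h: 4, 1, 2, 6, 5, 3, 7
d = rank(g) − rank(h): 0, 6, 3, -4, -2, 3, -6; Σd² = 110
ρ = 1 − 6Σd² / [n(n²−1)] = 1 − 6×110 / (7×48) = 1 − 660/336 ≈ -0.964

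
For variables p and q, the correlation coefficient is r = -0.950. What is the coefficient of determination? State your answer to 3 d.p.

0.903

r² = (-0.950)² = 0.903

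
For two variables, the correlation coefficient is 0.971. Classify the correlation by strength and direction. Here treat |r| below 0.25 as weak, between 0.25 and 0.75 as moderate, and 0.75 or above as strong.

strong positive

r = 0.971 > 0 so the relationship is positive.
|r| = 0.971, which falls in the strong range.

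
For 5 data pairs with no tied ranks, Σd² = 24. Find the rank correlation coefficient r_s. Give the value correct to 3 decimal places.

-0.200

ρ = 1 − 6Σd² / [n(n²−1)] = 1 − 6×24 / (5×24)
  = 1 − 144/120 = 1 − 1.2000 ≈ -0.200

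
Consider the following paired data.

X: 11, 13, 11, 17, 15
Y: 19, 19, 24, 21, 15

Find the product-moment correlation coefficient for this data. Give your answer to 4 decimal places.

-0.3267

n = 5, ΣX = 67, ΣY = 98, ΣX² = 925, ΣY² = 1964, ΣXY = 1302
nΣXY − ΣXΣY = 6510 − 6566 = -56
nΣX² − (ΣX)² = 4625 − 4489 = 136; nΣY² − (ΣY)² = 9820 − 9604 = 216
r = -56 / √(136 × 216) = -56 / 171.3943 ≈ -0.3267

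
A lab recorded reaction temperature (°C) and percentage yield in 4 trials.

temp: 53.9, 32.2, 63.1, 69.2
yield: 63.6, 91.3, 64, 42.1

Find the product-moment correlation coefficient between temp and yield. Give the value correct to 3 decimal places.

n = 4, Σx = 218.4, Σy = 261, Σx² = 12712.3, Σy² = 18249.06, Σxy = 13319.62
nΣxy − ΣxΣy = 53278.48 − 57002.4 = -3723.92
nΣx² − (Σx)² = 50849.2 − 47698.56 = 3150.64; nΣy² − (Σy)² = 72996.24 − 68121 = 4875.24
r = -3723.92 / √(3150.64 × 4875.24) = -3723.92 / 3919.1997 ≈ -0.950

-0.950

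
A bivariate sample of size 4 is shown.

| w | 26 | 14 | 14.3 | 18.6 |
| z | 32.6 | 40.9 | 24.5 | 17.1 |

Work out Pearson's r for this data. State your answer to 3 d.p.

n = 4, Σw = 72.9, Σz = 115.1, Σw² = 1422.45, Σz² = 3628.23, Σwz = 2088.61
nΣwz − ΣwΣz = 8354.44 − 8390.79 = -36.35
nΣw² − (Σw)² = 5689.8 − 5314.41 = 375.39; nΣz² − (Σz)² = 14512.92 − 13248.01 = 1264.91
r = -36.35 / √(375.39 × 1264.91) = -36.35 / 689.0824 ≈ -0.053

-0.053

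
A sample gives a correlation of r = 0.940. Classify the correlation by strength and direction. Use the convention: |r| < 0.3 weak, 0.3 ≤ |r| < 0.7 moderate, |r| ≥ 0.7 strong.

r = 0.940 > 0 so the relationship is positive.
|r| = 0.940, which falls in the strong range.

strong positive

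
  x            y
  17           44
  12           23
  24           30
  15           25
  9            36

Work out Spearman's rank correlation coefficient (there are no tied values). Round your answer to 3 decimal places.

0.200

Rank x: 4, 2, 5, 3, 1
Rank y: 5, 1, 3, 2, 4
d = rank(x) − rank(y): -1, 1, 2, 1, -3; Σd² = 16
ρ = 1 − 6Σd² / [n(n²−1)] = 1 − 6×16 / (5×24) = 1 − 96/120 ≈ 0.200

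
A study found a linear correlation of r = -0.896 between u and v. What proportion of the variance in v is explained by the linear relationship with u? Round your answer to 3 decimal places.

r² = (-0.896)² = 0.803

0.803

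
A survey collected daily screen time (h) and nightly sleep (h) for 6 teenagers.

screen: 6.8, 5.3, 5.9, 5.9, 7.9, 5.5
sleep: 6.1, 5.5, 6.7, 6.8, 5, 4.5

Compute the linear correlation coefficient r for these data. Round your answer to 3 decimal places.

n = 6, Σx = 37.3, Σy = 34.6, Σx² = 236.61, Σy² = 203.84, Σxy = 214.53
nΣxy − ΣxΣy = 1287.18 − 1290.58 = -3.4
nΣx² − (Σx)² = 1419.66 − 1391.29 = 28.37; nΣy² − (Σy)² = 1223.04 − 1197.16 = 25.88
r = -3.4 / √(28.37 × 25.88) = -3.4 / 27.0964 ≈ -0.125

-0.125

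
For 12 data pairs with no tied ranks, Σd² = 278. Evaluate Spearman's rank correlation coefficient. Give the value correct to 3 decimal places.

ρ = 1 − 6Σd² / [n(n²−1)] = 1 − 6×278 / (12×143)
  = 1 − 1668/1716 = 1 − 0.9720 ≈ 0.028

0.028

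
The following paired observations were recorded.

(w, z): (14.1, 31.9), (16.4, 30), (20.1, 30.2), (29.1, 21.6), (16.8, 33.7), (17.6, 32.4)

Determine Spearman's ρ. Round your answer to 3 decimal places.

Rank w: 1, 2, 5, 6, 3, 4
Rank z: 4, 2, 3, 1, 6, 5
d = rank(w) − rank(z): -3, 0, 2, 5, -3, -1; Σd² = 48
ρ = 1 − 6Σd² / [n(n²−1)] = 1 − 6×48 / (6×35) = 1 − 288/210 ≈ -0.371

-0.371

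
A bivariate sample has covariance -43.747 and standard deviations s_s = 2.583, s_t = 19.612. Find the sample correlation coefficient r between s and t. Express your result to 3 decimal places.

r = Cov(s,t) / (s_s · s_t) = -43.747 / (2.583 × 19.612)
  = -43.747 / 50.6578 ≈ -0.864

-0.864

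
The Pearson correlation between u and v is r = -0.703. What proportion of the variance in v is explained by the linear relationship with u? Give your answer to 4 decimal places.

r² = (-0.703)² = 0.4942

0.4942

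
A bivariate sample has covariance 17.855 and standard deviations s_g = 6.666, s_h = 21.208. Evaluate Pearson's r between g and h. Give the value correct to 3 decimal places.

0.126

r = Cov(g,h) / (s_g · s_h) = 17.855 / (6.666 × 21.208)
  = 17.855 / 141.3725 ≈ 0.126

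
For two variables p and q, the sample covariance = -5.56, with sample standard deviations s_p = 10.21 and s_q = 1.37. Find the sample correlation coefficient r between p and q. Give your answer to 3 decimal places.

r = Cov(p,q) / (s_p · s_q) = -5.56 / (10.21 × 1.37)
  = -5.56 / 13.9877 ≈ -0.397

-0.397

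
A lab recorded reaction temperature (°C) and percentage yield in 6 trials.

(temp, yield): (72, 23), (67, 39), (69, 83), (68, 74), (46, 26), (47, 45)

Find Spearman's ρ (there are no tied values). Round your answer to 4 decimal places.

0.0857

Rank temp: 6, 3, 5, 4, 1, 2
Rank yield: 1, 3, 6, 5, 2, 4
d = rank(temp) − rank(yield): 5, 0, -1, -1, -1, -2; Σd² = 32
ρ = 1 − 6Σd² / [n(n²−1)] = 1 − 6×32 / (6×35) = 1 − 192/210 ≈ 0.0857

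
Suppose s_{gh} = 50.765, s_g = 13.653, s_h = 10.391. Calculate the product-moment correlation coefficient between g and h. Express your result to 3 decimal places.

r = Cov(g,h) / (s_g · s_h) = 50.765 / (13.653 × 10.391)
  = 50.765 / 141.8683 ≈ 0.358

0.358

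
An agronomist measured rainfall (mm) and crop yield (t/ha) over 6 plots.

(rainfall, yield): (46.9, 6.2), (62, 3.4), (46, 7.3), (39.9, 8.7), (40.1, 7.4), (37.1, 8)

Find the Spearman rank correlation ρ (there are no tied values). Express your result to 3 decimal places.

-0.943

Rank rainfall: 5, 6, 4, 2, 3, 1
Rank yield: 2, 1, 3, 6, 4, 5
d = rank(rainfall) − rank(yield): 3, 5, 1, -4, -1, -4; Σd² = 68
ρ = 1 − 6Σd² / [n(n²−1)] = 1 − 6×68 / (6×35) = 1 − 408/210 ≈ -0.943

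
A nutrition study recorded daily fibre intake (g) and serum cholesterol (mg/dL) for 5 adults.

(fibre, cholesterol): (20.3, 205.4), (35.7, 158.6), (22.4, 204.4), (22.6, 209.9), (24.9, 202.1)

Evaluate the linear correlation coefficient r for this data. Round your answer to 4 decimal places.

-0.9693

n = 5, Σx = 125.9, Σy = 980.4, Σx² = 3319.11, Σy² = 194024.9, Σxy = 24186.23
nΣxy − ΣxΣy = 120931.15 − 123432.36 = -2501.21
nΣx² − (Σx)² = 16595.55 − 15850.81 = 744.74; nΣy² − (Σy)² = 970124.5 − 961184.16 = 8940.34
r = -2501.21 / √(744.74 × 8940.34) = -2501.21 / 2580.3544 ≈ -0.9693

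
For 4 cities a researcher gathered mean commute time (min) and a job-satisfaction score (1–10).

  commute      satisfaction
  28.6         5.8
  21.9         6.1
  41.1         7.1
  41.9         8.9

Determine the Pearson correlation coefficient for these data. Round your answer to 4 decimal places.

n = 4, Σx = 133.5, Σy = 27.9, Σx² = 4742.39, Σy² = 200.47, Σxy = 964.19
nΣxy − ΣxΣy = 3856.76 − 3724.65 = 132.11
nΣx² − (Σx)² = 18969.56 − 17822.25 = 1147.31; nΣy² − (Σy)² = 801.88 − 778.41 = 23.47
r = 132.11 / √(1147.31 × 23.47) = 132.11 / 164.0956 ≈ 0.8051

0.8051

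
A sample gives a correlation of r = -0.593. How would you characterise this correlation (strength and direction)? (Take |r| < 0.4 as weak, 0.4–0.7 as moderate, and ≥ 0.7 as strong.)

r = -0.593 < 0 so the relationship is negative.
|r| = 0.593, which falls in the moderate range.

moderate negative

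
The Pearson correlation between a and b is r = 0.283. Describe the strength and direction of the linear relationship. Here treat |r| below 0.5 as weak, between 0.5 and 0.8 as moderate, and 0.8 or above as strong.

weak positive

r = 0.283 > 0 so the relationship is positive.
|r| = 0.283, which falls in the weak range.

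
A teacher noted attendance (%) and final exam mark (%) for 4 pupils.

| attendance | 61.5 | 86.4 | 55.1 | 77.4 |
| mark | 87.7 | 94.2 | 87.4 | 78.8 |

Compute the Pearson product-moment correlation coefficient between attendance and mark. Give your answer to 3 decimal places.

n = 4, Σx = 280.4, Σy = 348.1, Σx² = 20273.98, Σy² = 30413.13, Σxy = 24447.29
nΣxy − ΣxΣy = 97789.16 − 97607.24 = 181.92
nΣx² − (Σx)² = 81095.92 − 78624.16 = 2471.76; nΣy² − (Σy)² = 121652.52 − 121173.61 = 478.91
r = 181.92 / √(2471.76 × 478.91) = 181.92 / 1088.0030 ≈ 0.167

0.167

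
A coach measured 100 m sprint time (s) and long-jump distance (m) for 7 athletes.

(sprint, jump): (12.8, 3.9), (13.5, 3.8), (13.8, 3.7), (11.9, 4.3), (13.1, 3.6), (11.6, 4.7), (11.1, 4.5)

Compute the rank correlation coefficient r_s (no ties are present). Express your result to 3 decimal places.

-0.857

Rank sprint: 4, 6, 7, 3, 5, 2, 1
Rank jump: 4, 3, 2, 5, 1, 7, 6
d = rank(sprint) − rank(jump): 0, 3, 5, -2, 4, -5, -5; Σd² = 104
ρ = 1 − 6Σd² / [n(n²−1)] = 1 − 6×104 / (7×48) = 1 − 624/336 ≈ -0.857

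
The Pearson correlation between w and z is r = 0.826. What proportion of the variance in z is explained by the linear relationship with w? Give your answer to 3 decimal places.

r² = (0.826)² = 0.682

0.682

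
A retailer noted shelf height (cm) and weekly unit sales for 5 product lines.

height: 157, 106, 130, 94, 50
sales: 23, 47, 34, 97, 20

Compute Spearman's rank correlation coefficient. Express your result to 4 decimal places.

0.0000

Rank height: 5, 3, 4, 2, 1
Rank sales: 2, 4, 3, 5, 1
d = rank(height) − rank(sales): 3, -1, 1, -3, 0; Σd² = 20
ρ = 1 − 6Σd² / [n(n²−1)] = 1 − 6×20 / (5×24) = 1 − 120/120 ≈ 0.0000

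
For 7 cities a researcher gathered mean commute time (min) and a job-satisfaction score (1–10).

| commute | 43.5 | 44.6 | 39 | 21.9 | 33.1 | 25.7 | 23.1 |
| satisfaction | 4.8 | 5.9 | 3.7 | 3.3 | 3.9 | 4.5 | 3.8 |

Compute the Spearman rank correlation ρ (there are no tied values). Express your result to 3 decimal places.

0.750

Rank commute: 6, 7, 5, 1, 4, 3, 2
Rank satisfaction: 6, 7, 2, 1, 4, 5, 3
d = rank(commute) − rank(satisfaction): 0, 0, 3, 0, 0, -2, -1; Σd² = 14
ρ = 1 − 6Σd² / [n(n²−1)] = 1 − 6×14 / (7×48) = 1 − 84/336 ≈ 0.750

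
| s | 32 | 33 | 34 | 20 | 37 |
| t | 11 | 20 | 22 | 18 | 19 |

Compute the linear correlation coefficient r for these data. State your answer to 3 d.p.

0.137

n = 5, Σs = 156, Σt = 90, Σs² = 5038, Σt² = 1690, Σst = 2823
nΣst − ΣsΣt = 14115 − 14040 = 75
nΣs² − (Σs)² = 25190 − 24336 = 854; nΣt² − (Σt)² = 8450 − 8100 = 350
r = 75 / √(854 × 350) = 75 / 546.7175 ≈ 0.137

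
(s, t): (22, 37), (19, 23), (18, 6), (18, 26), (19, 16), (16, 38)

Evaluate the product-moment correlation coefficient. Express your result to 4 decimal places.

n = 6, Σs = 112, Σt = 146, Σs² = 2110, Σt² = 4310, Σst = 2739
nΣst − ΣsΣt = 16434 − 16352 = 82
nΣs² − (Σs)² = 12660 − 12544 = 116; nΣt² − (Σt)² = 25860 − 21316 = 4544
r = 82 / √(116 × 4544) = 82 / 726.0193 ≈ 0.1129

0.1129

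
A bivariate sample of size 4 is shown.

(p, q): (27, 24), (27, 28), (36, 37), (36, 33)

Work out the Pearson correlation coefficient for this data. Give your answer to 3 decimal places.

n = 4, Σp = 126, Σq = 122, Σp² = 4050, Σq² = 3818, Σpq = 3924
nΣpq − ΣpΣq = 15696 − 15372 = 324
nΣp² − (Σp)² = 16200 − 15876 = 324; nΣq² − (Σq)² = 15272 − 14884 = 388
r = 324 / √(324 × 388) = 324 / 354.5589 ≈ 0.914

0.914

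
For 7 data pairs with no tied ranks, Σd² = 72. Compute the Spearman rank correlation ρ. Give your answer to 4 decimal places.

ρ = 1 − 6Σd² / [n(n²−1)] = 1 − 6×72 / (7×48)
  = 1 − 432/336 = 1 − 1.28571 ≈ -0.2857

-0.2857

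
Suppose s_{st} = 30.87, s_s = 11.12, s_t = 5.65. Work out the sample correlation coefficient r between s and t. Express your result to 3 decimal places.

r = Cov(s,t) / (s_s · s_t) = 30.87 / (11.12 × 5.65)
  = 30.87 / 62.8280 ≈ 0.491

0.491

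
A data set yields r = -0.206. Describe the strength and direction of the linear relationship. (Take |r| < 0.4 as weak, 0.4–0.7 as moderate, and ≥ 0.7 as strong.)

weak negative

r = -0.206 < 0 so the relationship is negative.
|r| = 0.206, which falls in the weak range.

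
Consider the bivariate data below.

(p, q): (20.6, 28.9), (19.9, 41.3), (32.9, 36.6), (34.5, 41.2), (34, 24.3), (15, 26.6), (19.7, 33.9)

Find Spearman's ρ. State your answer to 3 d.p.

0.143

Rank p: 4, 3, 5, 7, 6, 1, 2
Rank q: 3, 7, 5, 6, 1, 2, 4
d = rank(p) − rank(q): 1, -4, 0, 1, 5, -1, -2; Σd² = 48
ρ = 1 − 6Σd² / [n(n²−1)] = 1 − 6×48 / (7×48) = 1 − 288/336 ≈ 0.143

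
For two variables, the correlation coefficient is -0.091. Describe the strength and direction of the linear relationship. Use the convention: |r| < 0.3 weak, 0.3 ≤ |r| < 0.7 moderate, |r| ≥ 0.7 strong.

r = -0.091 < 0 so the relationship is negative.
|r| = 0.091, which falls in the weak range.

weak negative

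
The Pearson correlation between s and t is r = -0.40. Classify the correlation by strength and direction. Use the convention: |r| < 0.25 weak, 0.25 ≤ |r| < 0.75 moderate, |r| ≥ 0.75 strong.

moderate negative

r = -0.40 < 0 so the relationship is negative.
|r| = 0.40, which falls in the moderate range.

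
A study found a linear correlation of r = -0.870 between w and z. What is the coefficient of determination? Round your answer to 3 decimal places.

0.757

r² = (-0.870)² = 0.757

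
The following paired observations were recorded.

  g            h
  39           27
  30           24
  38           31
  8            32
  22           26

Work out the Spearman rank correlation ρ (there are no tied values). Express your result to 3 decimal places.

Rank g: 5, 3, 4, 1, 2
Rank h: 3, 1, 4, 5, 2
d = rank(g) − rank(h): 2, 2, 0, -4, 0; Σd² = 24
ρ = 1 − 6Σd² / [n(n²−1)] = 1 − 6×24 / (5×24) = 1 − 144/120 ≈ -0.200

-0.200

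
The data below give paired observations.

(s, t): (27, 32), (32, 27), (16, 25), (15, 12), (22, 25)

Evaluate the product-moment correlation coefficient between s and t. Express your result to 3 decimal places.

0.690

n = 5, Σs = 112, Σt = 121, Σs² = 2718, Σt² = 3147, Σst = 2858
nΣst − ΣsΣt = 14290 − 13552 = 738
nΣs² − (Σs)² = 13590 − 12544 = 1046; nΣt² − (Σt)² = 15735 − 14641 = 1094
r = 738 / √(1046 × 1094) = 738 / 1069.7308 ≈ 0.690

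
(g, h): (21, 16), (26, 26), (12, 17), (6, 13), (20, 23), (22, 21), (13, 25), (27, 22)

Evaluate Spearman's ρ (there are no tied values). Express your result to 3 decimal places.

0.476

Rank g: 5, 7, 2, 1, 4, 6, 3, 8
Rank h: 2, 8, 3, 1, 6, 4, 7, 5
d = rank(g) − rank(h): 3, -1, -1, 0, -2, 2, -4, 3; Σd² = 44
ρ = 1 − 6Σd² / [n(n²−1)] = 1 − 6×44 / (8×63) = 1 − 264/504 ≈ 0.476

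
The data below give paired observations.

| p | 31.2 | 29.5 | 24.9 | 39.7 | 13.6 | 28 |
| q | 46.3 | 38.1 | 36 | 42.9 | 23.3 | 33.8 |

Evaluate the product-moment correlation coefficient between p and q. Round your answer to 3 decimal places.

0.877

n = 6, Σp = 166.9, Σq = 220.4, Σp² = 5008.75, Σq² = 8417.04, Σpq = 6431.32
nΣpq − ΣpΣq = 38587.92 − 36784.76 = 1803.16
nΣp² − (Σp)² = 30052.5 − 27855.61 = 2196.89; nΣq² − (Σq)² = 50502.24 − 48576.16 = 1926.08
r = 1803.16 / √(2196.89 × 1926.08) = 1803.16 / 2057.0333 ≈ 0.877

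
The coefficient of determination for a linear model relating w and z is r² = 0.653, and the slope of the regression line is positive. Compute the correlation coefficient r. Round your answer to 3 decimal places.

0.808

|r| = √0.653 = 0.808
The association is positive, so r = 0.808.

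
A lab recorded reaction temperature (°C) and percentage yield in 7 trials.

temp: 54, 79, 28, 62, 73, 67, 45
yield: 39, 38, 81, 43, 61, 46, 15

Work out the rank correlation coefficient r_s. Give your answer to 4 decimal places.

-0.1071

Rank temp: 3, 7, 1, 4, 6, 5, 2
Rank yield: 3, 2, 7, 4, 6, 5, 1
d = rank(temp) − rank(yield): 0, 5, -6, 0, 0, 0, 1; Σd² = 62
ρ = 1 − 6Σd² / [n(n²−1)] = 1 − 6×62 / (7×48) = 1 − 372/336 ≈ -0.1071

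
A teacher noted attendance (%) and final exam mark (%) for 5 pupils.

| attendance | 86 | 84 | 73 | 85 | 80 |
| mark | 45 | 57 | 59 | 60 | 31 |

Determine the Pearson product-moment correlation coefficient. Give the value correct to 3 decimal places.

n = 5, Σx = 408, Σy = 252, Σx² = 33406, Σy² = 13316, Σxy = 20545
nΣxy − ΣxΣy = 102725 − 102816 = -91
nΣx² − (Σx)² = 167030 − 166464 = 566; nΣy² − (Σy)² = 66580 − 63504 = 3076
r = -91 / √(566 × 3076) = -91 / 1319.4757 ≈ -0.069

-0.069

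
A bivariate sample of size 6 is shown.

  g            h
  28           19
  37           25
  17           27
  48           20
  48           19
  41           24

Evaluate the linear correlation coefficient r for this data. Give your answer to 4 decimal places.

-0.5689

n = 6, Σg = 219, Σh = 134, Σg² = 8731, Σh² = 3052, Σgh = 4772
nΣgh − ΣgΣh = 28632 − 29346 = -714
nΣg² − (Σg)² = 52386 − 47961 = 4425; nΣh² − (Σh)² = 18312 − 17956 = 356
r = -714 / √(4425 × 356) = -714 / 1255.1096 ≈ -0.5689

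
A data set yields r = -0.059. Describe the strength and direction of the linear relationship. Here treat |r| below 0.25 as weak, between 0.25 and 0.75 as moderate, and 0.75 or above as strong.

r = -0.059 < 0 so the relationship is negative.
|r| = 0.059, which falls in the weak range.

weak negative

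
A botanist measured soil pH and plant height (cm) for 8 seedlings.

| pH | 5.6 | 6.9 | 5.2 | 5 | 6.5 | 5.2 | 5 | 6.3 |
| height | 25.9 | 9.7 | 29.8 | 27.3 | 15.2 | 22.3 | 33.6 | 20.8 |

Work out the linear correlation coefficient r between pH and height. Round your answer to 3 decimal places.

-0.909

n = 8, Σx = 45.7, Σy = 184.6, Σx² = 264.99, Σy² = 4688.16, Σxy = 1017.23
nΣxy − ΣxΣy = 8137.84 − 8436.22 = -298.38
nΣx² − (Σx)² = 2119.92 − 2088.49 = 31.43; nΣy² − (Σy)² = 37505.28 − 34077.16 = 3428.12
r = -298.38 / √(31.43 × 3428.12) = -298.38 / 328.2466 ≈ -0.909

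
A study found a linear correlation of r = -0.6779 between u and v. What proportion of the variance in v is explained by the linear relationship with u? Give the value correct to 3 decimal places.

0.460

r² = (-0.6779)² = 0.460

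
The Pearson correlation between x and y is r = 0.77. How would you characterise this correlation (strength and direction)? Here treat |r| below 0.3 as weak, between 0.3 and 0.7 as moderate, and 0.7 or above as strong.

strong positive

r = 0.77 > 0 so the relationship is positive.
|r| = 0.77, which falls in the strong range.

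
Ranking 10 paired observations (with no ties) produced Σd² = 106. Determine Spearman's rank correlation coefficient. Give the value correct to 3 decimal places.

ρ = 1 − 6Σd² / [n(n²−1)] = 1 − 6×106 / (10×99)
  = 1 − 636/990 = 1 − 0.6424 ≈ 0.358

0.358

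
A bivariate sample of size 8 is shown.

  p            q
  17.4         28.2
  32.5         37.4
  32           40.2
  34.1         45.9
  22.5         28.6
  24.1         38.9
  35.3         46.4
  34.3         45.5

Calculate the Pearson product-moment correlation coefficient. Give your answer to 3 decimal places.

n = 8, Σp = 232.2, Σq = 311.1, Σp² = 7055.46, Σq² = 12471.23, Σpq = 9337.33
nΣpq − ΣpΣq = 74698.64 − 72237.42 = 2461.22
nΣp² − (Σp)² = 56443.68 − 53916.84 = 2526.84; nΣq² − (Σq)² = 99769.84 − 96783.21 = 2986.63
r = 2461.22 / √(2526.84 × 2986.63) = 2461.22 / 2747.1324 ≈ 0.896

0.896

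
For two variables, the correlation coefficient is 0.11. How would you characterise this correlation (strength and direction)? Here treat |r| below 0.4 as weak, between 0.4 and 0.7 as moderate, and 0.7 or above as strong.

r = 0.11 > 0 so the relationship is positive.
|r| = 0.11, which falls in the weak range.

weak positive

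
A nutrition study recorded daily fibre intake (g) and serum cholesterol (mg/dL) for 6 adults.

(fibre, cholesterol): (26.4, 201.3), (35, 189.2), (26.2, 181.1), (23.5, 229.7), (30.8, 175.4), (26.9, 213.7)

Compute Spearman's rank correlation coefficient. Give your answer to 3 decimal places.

Rank fibre: 3, 6, 2, 1, 5, 4
Rank cholesterol: 4, 3, 2, 6, 1, 5
d = rank(fibre) − rank(cholesterol): -1, 3, 0, -5, 4, -1; Σd² = 52
ρ = 1 − 6Σd² / [n(n²−1)] = 1 − 6×52 / (6×35) = 1 − 312/210 ≈ -0.486

-0.486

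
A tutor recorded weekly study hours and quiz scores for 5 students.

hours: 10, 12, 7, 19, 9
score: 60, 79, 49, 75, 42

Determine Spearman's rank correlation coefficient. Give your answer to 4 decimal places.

Rank hours: 3, 4, 1, 5, 2
Rank score: 3, 5, 2, 4, 1
d = rank(hours) − rank(score): 0, -1, -1, 1, 1; Σd² = 4
ρ = 1 − 6Σd² / [n(n²−1)] = 1 − 6×4 / (5×24) = 1 − 24/120 ≈ 0.8000

0.8000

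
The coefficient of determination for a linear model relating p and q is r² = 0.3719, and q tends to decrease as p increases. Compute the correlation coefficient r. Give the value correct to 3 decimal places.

-0.610

|r| = √0.3719 = 0.610
The association is negative, so r = −0.610.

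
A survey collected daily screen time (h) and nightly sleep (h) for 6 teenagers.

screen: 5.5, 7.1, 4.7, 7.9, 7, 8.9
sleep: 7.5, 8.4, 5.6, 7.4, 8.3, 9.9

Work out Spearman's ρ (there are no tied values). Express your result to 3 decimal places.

0.657

Rank screen: 2, 4, 1, 5, 3, 6
Rank sleep: 3, 5, 1, 2, 4, 6
d = rank(screen) − rank(sleep): -1, -1, 0, 3, -1, 0; Σd² = 12
ρ = 1 − 6Σd² / [n(n²−1)] = 1 − 6×12 / (6×35) = 1 − 72/210 ≈ 0.657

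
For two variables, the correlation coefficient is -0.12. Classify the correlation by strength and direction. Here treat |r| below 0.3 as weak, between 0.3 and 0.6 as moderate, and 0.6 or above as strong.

weak negative

r = -0.12 < 0 so the relationship is negative.
|r| = 0.12, which falls in the weak range.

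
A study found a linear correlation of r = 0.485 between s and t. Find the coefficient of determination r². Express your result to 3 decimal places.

0.235

r² = (0.485)² = 0.235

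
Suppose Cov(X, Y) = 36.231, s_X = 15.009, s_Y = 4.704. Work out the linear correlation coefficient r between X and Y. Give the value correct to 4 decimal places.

0.5132

r = Cov(X,Y) / (s_X · s_Y) = 36.231 / (15.009 × 4.704)
  = 36.231 / 70.6023 ≈ 0.5132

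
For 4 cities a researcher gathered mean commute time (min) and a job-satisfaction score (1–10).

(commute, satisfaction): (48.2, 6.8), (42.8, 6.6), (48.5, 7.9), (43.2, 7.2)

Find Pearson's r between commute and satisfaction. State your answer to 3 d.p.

0.505

n = 4, Σx = 182.7, Σy = 28.5, Σx² = 8373.57, Σy² = 204.05, Σxy = 1304.43
nΣxy − ΣxΣy = 5217.72 − 5206.95 = 10.77
nΣx² − (Σx)² = 33494.28 − 33379.29 = 114.99; nΣy² − (Σy)² = 816.2 − 812.25 = 3.95
r = 10.77 / √(114.99 × 3.95) = 10.77 / 21.3122 ≈ 0.505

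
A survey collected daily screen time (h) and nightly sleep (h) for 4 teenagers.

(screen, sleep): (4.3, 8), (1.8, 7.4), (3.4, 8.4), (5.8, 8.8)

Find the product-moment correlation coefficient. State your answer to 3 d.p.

0.875

n = 4, Σx = 15.3, Σy = 32.6, Σx² = 66.93, Σy² = 266.76, Σxy = 127.32
nΣxy − ΣxΣy = 509.28 − 498.78 = 10.5
nΣx² − (Σx)² = 267.72 − 234.09 = 33.63; nΣy² − (Σy)² = 1067.04 − 1062.76 = 4.28
r = 10.5 / √(33.63 × 4.28) = 10.5 / 11.9973 ≈ 0.875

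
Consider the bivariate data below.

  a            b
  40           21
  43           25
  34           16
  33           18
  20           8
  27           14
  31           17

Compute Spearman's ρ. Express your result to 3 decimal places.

0.893

Rank a: 6, 7, 5, 4, 1, 2, 3
Rank b: 6, 7, 3, 5, 1, 2, 4
d = rank(a) − rank(b): 0, 0, 2, -1, 0, 0, -1; Σd² = 6
ρ = 1 − 6Σd² / [n(n²−1)] = 1 − 6×6 / (7×48) = 1 − 36/336 ≈ 0.893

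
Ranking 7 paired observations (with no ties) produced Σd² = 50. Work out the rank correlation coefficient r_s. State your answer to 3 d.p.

0.107

ρ = 1 − 6Σd² / [n(n²−1)] = 1 − 6×50 / (7×48)
  = 1 − 300/336 = 1 − 0.8929 ≈ 0.107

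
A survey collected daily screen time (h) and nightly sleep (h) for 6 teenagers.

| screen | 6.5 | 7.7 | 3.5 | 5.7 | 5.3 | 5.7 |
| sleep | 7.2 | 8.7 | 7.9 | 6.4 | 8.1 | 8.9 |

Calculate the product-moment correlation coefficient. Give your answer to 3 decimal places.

0.148

n = 6, Σx = 34.4, Σy = 47.2, Σx² = 206.86, Σy² = 375.72, Σxy = 271.58
nΣxy − ΣxΣy = 1629.48 − 1623.68 = 5.8
nΣx² − (Σx)² = 1241.16 − 1183.36 = 57.8; nΣy² − (Σy)² = 2254.32 − 2227.84 = 26.48
r = 5.8 / √(57.8 × 26.48) = 5.8 / 39.1222 ≈ 0.148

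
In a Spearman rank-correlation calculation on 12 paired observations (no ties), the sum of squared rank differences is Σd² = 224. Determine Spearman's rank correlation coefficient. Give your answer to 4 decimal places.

ρ = 1 − 6Σd² / [n(n²−1)] = 1 − 6×224 / (12×143)
  = 1 − 1344/1716 = 1 − 0.78322 ≈ 0.2168

0.2168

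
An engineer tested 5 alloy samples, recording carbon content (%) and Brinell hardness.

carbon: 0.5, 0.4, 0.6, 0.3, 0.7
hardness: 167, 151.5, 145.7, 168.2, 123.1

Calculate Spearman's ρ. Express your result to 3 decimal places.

-0.900

Rank carbon: 3, 2, 4, 1, 5
Rank hardness: 4, 3, 2, 5, 1
d = rank(carbon) − rank(hardness): -1, -1, 2, -4, 4; Σd² = 38
ρ = 1 − 6Σd² / [n(n²−1)] = 1 − 6×38 / (5×24) = 1 − 228/120 ≈ -0.900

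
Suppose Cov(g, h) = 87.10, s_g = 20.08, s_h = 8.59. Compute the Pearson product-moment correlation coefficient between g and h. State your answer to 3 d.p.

r = Cov(g,h) / (s_g · s_h) = 87.10 / (20.08 × 8.59)
  = 87.10 / 172.4872 ≈ 0.505

0.505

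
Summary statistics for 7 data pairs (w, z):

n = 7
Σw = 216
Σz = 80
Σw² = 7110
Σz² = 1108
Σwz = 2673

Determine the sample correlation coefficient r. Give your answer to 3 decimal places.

r = (nΣwz − ΣwΣz) / √[(nΣw² − (Σw)²)(nΣz² − (Σz)²)]
Numerator: 7×2673 − 216×80 = 1431
Denominator: √[(49770 − 46656)(7756 − 6400)] = √[3114 × 1356] = 2054.8927
r = 1431 / 2054.8927 ≈ 0.696

0.696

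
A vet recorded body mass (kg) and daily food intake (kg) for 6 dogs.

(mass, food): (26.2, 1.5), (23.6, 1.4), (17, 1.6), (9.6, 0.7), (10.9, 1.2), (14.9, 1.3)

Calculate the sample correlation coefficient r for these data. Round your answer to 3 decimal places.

0.707

n = 6, Σx = 102.2, Σy = 7.7, Σx² = 1965.38, Σy² = 10.39, Σxy = 138.71
nΣxy − ΣxΣy = 832.26 − 786.94 = 45.32
nΣx² − (Σx)² = 11792.28 − 10444.84 = 1347.44; nΣy² − (Σy)² = 62.34 − 59.29 = 3.05
r = 45.32 / √(1347.44 × 3.05) = 45.32 / 64.1069 ≈ 0.707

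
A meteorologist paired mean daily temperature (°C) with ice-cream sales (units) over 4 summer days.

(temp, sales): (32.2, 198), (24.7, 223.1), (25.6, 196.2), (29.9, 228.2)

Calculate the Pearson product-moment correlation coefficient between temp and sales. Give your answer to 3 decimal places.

-0.149

n = 4, Σx = 112.4, Σy = 845.5, Σx² = 3196.3, Σy² = 179547.29, Σxy = 23732.07
nΣxy − ΣxΣy = 94928.28 − 95034.2 = -105.92
nΣx² − (Σx)² = 12785.2 − 12633.76 = 151.44; nΣy² − (Σy)² = 718189.16 − 714870.25 = 3318.91
r = -105.92 / √(151.44 × 3318.91) = -105.92 / 708.9540 ≈ -0.149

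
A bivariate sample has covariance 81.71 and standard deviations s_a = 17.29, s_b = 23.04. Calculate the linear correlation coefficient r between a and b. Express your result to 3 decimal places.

r = Cov(a,b) / (s_a · s_b) = 81.71 / (17.29 × 23.04)
  = 81.71 / 398.3616 ≈ 0.205

0.205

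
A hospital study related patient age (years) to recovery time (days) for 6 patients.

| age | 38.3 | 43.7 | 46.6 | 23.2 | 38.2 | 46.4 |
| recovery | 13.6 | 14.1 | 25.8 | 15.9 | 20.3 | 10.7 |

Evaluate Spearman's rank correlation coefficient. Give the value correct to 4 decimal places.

-0.0286

Rank age: 3, 4, 6, 1, 2, 5
Rank recovery: 2, 3, 6, 4, 5, 1
d = rank(age) − rank(recovery): 1, 1, 0, -3, -3, 4; Σd² = 36
ρ = 1 − 6Σd² / [n(n²−1)] = 1 − 6×36 / (6×35) = 1 − 216/210 ≈ -0.0286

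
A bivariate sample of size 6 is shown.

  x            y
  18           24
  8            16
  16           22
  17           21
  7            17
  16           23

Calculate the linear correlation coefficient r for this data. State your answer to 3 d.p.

0.947

n = 6, Σx = 82, Σy = 123, Σx² = 1238, Σy² = 2575, Σxy = 1756
nΣxy − ΣxΣy = 10536 − 10086 = 450
nΣx² − (Σx)² = 7428 − 6724 = 704; nΣy² − (Σy)² = 15450 − 15129 = 321
r = 450 / √(704 × 321) = 450 / 475.3777 ≈ 0.947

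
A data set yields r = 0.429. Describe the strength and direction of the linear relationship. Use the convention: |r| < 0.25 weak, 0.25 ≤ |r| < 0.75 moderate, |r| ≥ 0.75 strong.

moderate positive

r = 0.429 > 0 so the relationship is positive.
|r| = 0.429, which falls in the moderate range.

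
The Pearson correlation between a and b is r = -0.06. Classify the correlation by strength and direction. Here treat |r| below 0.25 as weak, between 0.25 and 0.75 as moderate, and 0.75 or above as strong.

weak negative

r = -0.06 < 0 so the relationship is negative.
|r| = 0.06, which falls in the weak range.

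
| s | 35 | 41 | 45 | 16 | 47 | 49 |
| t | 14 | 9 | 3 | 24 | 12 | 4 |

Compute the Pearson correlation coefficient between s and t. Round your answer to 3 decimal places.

-0.903

n = 6, Σs = 233, Σt = 66, Σs² = 9797, Σt² = 1022, Σst = 2138
nΣst − ΣsΣt = 12828 − 15378 = -2550
nΣs² − (Σs)² = 58782 − 54289 = 4493; nΣt² − (Σt)² = 6132 − 4356 = 1776
r = -2550 / √(4493 × 1776) = -2550 / 2824.8129 ≈ -0.903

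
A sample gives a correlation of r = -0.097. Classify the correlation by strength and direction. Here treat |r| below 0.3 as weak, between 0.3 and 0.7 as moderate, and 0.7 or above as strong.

r = -0.097 < 0 so the relationship is negative.
|r| = 0.097, which falls in the weak range.

weak negative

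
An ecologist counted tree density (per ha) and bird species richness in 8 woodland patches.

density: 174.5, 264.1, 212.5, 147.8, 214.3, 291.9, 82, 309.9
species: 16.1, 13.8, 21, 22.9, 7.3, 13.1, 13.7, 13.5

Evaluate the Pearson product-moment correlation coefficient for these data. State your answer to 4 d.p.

n = 8, Σx = 1697, Σy = 121.4, Σx² = 401092.26, Σy² = 2009.9, Σxy = 24996.48
nΣxy − ΣxΣy = 199971.84 − 206015.8 = -6043.96
nΣx² − (Σx)² = 3208738.08 − 2879809 = 328929.08; nΣy² − (Σy)² = 16079.2 − 14737.96 = 1341.24
r = -6043.96 / √(328929.08 × 1341.24) = -6043.96 / 21004.1148 ≈ -0.2878

-0.2878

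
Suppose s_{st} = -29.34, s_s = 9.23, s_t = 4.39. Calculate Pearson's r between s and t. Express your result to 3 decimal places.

r = Cov(s,t) / (s_s · s_t) = -29.34 / (9.23 × 4.39)
  = -29.34 / 40.5197 ≈ -0.724

-0.724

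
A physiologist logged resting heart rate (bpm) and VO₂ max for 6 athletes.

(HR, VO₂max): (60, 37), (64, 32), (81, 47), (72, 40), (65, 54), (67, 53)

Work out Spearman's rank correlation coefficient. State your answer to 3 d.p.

0.429

Rank HR: 1, 2, 6, 5, 3, 4
Rank VO₂max: 2, 1, 4, 3, 6, 5
d = rank(HR) − rank(VO₂max): -1, 1, 2, 2, -3, -1; Σd² = 20
ρ = 1 − 6Σd² / [n(n²−1)] = 1 − 6×20 / (6×35) = 1 − 120/210 ≈ 0.429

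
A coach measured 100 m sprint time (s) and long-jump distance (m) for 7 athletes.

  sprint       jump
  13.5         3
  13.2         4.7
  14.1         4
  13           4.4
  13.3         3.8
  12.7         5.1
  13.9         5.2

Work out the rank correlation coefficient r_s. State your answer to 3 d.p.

Rank sprint: 5, 3, 7, 2, 4, 1, 6
Rank jump: 1, 5, 3, 4, 2, 6, 7
d = rank(sprint) − rank(jump): 4, -2, 4, -2, 2, -5, -1; Σd² = 70
ρ = 1 − 6Σd² / [n(n²−1)] = 1 − 6×70 / (7×48) = 1 − 420/336 ≈ -0.250

-0.250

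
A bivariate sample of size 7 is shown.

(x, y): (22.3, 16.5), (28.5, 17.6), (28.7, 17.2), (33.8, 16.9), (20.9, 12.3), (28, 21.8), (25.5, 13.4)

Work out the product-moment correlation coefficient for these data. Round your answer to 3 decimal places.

0.511

n = 7, Σx = 187.7, Σy = 115.7, Σx² = 5146.73, Σy² = 1969.55, Σxy = 3143.58
nΣxy − ΣxΣy = 22005.06 − 21716.89 = 288.17
nΣx² − (Σx)² = 36027.11 − 35231.29 = 795.82; nΣy² − (Σy)² = 13786.85 − 13386.49 = 400.36
r = 288.17 / √(795.82 × 400.36) = 288.17 / 564.4595 ≈ 0.511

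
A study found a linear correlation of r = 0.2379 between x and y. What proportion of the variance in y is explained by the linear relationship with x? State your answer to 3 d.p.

r² = (0.2379)² = 0.057

0.057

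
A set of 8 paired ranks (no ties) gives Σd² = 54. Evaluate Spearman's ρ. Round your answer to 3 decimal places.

ρ = 1 − 6Σd² / [n(n²−1)] = 1 − 6×54 / (8×63)
  = 1 − 324/504 = 1 − 0.6429 ≈ 0.357

0.357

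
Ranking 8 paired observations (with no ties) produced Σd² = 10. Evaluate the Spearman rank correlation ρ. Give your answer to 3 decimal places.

ρ = 1 − 6Σd² / [n(n²−1)] = 1 − 6×10 / (8×63)
  = 1 − 60/504 = 1 − 0.1190 ≈ 0.881

0.881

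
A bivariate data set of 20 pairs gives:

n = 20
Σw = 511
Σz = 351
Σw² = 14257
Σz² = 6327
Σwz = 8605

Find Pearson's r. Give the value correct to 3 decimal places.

r = (nΣwz − ΣwΣz) / √[(nΣw² − (Σw)²)(nΣz² − (Σz)²)]
Numerator: 20×8605 − 511×351 = -7261
Denominator: √[(285140 − 261121)(126540 − 123201)] = √[24019 × 3339] = 8955.4141
r = -7261 / 8955.4141 ≈ -0.811

-0.811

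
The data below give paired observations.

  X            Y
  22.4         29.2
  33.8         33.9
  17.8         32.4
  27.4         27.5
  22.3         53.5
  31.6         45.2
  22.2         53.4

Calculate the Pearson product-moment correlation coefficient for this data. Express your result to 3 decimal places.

-0.100

n = 7, ΣX = 177.5, ΣY = 275.1, ΣX² = 4700.49, ΣY² = 11564.71, ΣXY = 6936.97
nΣXY − ΣXΣY = 48558.79 − 48830.25 = -271.46
nΣX² − (ΣX)² = 32903.43 − 31506.25 = 1397.18; nΣY² − (ΣY)² = 80952.97 − 75680.01 = 5272.96
r = -271.46 / √(1397.18 × 5272.96) = -271.46 / 2714.2723 ≈ -0.100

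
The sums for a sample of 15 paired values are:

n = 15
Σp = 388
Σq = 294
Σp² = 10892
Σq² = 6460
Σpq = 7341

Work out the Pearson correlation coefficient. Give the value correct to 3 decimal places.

r = (nΣpq − ΣpΣq) / √[(nΣp² − (Σp)²)(nΣq² − (Σq)²)]
Numerator: 15×7341 − 388×294 = -3957
Denominator: √[(163380 − 150544)(96900 − 86436)] = √[12836 × 10464] = 11589.4738
r = -3957 / 11589.4738 ≈ -0.341

-0.341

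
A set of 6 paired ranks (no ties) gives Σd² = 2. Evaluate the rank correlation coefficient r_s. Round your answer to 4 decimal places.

ρ = 1 − 6Σd² / [n(n²−1)] = 1 − 6×2 / (6×35)
  = 1 − 12/210 = 1 − 0.05714 ≈ 0.9429

0.9429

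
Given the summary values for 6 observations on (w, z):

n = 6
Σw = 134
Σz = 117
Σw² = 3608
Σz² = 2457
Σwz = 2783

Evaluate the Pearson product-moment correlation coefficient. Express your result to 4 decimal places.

0.5173

r = (nΣwz − ΣwΣz) / √[(nΣw² − (Σw)²)(nΣz² − (Σz)²)]
Numerator: 6×2783 − 134×117 = 1020
Denominator: √[(21648 − 17956)(14742 − 13689)] = √[3692 × 1053] = 1971.7190
r = 1020 / 1971.7190 ≈ 0.5173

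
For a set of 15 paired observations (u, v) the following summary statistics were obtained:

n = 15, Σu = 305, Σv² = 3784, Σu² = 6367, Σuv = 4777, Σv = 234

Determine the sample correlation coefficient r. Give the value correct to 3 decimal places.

0.128

r = (nΣuv − ΣuΣv) / √[(nΣu² − (Σu)²)(nΣv² − (Σv)²)]
Numerator: 15×4777 − 305×234 = 285
Denominator: √[(95505 − 93025)(56760 − 54756)] = √[2480 × 2004] = 2229.3317
r = 285 / 2229.3317 ≈ 0.128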